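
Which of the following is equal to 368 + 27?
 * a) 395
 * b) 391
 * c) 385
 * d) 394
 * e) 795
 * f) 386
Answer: a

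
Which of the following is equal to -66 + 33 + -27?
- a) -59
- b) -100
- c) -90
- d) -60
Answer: d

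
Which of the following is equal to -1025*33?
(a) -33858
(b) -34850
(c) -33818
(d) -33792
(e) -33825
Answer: e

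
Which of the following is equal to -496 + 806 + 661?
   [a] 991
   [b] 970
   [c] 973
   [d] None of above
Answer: d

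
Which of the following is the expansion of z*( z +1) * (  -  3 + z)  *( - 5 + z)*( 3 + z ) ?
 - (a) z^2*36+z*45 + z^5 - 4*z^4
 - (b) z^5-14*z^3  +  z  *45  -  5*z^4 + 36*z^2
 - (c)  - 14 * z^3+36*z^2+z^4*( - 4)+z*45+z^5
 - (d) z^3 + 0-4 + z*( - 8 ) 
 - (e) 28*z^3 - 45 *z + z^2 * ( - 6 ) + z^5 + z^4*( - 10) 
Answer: c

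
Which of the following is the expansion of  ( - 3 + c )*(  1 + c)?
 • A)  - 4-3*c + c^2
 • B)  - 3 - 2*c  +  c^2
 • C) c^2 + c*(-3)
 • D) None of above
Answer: B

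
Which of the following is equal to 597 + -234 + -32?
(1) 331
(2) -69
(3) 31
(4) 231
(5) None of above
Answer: 1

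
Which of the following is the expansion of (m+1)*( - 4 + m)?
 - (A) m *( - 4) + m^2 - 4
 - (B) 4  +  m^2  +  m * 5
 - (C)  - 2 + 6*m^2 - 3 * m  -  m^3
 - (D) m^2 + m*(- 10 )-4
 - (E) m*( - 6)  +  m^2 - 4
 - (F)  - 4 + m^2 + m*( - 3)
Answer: F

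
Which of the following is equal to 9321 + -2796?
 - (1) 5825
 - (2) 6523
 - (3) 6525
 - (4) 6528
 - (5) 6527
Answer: 3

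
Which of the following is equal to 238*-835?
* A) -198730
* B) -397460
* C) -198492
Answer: A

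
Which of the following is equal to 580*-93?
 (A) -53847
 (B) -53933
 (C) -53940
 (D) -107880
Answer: C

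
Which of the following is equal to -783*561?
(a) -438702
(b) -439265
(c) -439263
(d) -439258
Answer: c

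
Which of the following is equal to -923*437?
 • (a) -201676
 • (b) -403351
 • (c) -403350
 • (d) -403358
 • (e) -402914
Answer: b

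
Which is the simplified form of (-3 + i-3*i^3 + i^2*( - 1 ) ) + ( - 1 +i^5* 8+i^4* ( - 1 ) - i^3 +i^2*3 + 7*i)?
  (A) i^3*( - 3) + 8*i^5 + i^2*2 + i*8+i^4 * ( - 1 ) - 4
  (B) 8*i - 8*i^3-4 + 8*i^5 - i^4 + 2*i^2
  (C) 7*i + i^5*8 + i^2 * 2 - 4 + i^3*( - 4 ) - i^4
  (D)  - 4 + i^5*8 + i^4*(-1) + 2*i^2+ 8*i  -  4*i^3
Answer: D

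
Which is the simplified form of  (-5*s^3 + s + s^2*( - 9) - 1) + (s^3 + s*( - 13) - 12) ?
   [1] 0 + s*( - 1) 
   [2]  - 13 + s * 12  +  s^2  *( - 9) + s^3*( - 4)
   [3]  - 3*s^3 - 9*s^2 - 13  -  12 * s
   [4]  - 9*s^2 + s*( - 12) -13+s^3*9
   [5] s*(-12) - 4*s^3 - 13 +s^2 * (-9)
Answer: 5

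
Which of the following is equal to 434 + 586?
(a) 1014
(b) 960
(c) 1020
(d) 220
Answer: c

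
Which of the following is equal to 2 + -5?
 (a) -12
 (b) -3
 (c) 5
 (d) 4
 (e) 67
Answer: b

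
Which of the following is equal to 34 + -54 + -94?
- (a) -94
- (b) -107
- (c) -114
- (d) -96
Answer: c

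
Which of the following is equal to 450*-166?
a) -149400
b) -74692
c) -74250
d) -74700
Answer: d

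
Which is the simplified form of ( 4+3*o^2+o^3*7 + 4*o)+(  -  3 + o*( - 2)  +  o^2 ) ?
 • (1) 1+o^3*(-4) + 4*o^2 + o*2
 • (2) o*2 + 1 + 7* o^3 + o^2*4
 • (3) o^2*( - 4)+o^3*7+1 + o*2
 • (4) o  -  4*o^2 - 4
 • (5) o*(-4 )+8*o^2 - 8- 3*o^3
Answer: 2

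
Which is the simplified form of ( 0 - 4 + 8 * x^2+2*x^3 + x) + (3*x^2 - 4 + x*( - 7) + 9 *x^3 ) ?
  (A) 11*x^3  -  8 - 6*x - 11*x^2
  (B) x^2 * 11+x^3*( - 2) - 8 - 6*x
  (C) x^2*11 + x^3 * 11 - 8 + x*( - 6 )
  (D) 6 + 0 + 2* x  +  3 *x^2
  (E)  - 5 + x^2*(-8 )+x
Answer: C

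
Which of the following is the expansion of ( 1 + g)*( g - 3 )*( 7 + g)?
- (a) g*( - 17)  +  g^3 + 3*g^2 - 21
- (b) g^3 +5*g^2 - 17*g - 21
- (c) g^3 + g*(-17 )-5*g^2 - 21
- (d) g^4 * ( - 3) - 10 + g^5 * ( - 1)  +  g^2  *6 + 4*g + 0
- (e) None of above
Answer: b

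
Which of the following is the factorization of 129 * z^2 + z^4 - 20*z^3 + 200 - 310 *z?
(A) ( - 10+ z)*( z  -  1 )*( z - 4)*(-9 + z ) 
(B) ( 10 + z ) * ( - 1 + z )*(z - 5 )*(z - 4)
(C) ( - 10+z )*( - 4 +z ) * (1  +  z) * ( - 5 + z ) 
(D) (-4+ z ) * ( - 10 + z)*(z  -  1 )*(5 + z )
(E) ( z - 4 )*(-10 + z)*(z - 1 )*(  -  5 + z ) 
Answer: E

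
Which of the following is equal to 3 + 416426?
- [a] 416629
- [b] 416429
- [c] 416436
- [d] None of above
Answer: b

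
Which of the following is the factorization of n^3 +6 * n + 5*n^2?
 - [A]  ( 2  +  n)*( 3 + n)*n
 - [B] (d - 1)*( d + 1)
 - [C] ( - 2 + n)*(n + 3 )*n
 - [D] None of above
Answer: A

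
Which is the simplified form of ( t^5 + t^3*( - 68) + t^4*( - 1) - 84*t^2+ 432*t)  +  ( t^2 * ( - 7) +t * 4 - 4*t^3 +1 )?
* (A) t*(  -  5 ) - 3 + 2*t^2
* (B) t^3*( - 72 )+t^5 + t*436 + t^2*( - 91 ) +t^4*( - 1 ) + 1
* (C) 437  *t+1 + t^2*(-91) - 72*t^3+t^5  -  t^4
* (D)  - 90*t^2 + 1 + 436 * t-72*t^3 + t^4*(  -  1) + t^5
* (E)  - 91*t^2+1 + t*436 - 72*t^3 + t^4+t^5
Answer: B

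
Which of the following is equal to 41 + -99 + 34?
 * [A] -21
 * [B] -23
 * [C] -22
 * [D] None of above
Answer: D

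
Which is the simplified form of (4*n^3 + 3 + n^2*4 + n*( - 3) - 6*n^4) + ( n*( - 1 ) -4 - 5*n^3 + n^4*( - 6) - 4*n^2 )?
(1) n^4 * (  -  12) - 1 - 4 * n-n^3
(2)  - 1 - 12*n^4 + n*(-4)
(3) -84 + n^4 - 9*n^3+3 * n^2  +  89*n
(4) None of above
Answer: 1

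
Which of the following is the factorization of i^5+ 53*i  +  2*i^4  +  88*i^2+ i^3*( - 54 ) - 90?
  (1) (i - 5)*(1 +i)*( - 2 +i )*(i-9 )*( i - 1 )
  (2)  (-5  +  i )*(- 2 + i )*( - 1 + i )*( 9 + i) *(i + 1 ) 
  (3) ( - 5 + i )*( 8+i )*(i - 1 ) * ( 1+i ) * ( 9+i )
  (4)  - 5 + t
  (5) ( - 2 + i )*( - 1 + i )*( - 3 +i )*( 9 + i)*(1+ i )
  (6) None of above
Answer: 2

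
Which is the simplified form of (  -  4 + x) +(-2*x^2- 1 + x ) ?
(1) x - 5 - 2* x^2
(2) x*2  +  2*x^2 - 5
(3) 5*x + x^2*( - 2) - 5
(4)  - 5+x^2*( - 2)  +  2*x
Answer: 4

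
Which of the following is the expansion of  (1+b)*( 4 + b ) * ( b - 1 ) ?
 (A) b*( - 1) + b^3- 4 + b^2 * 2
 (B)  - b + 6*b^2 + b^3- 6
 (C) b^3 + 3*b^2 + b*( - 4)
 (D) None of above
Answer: D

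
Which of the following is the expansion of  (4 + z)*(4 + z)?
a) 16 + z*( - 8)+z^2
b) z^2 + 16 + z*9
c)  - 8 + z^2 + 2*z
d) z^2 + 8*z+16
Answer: d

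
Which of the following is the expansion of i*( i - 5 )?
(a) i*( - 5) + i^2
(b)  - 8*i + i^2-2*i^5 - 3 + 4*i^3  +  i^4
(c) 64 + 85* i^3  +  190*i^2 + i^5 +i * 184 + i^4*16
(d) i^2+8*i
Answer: a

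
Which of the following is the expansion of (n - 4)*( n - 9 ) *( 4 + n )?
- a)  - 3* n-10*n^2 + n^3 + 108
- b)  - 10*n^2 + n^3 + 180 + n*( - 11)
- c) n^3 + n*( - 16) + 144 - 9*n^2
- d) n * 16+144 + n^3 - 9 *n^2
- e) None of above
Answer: c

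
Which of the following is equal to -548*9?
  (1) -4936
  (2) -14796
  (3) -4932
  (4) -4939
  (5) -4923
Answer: 3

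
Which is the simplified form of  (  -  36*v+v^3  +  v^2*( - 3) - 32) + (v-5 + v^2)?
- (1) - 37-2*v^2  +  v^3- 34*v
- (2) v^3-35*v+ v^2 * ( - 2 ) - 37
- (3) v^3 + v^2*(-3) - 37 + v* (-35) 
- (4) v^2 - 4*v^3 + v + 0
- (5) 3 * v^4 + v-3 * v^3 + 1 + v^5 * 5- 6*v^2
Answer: 2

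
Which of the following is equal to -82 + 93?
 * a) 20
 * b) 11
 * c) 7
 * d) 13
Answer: b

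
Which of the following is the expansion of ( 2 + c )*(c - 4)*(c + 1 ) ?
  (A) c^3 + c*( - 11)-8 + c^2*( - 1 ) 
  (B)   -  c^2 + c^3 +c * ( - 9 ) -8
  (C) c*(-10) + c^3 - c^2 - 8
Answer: C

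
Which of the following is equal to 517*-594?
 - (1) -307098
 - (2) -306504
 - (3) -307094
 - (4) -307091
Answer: 1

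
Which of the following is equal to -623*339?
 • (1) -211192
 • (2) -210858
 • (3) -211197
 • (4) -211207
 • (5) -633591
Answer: 3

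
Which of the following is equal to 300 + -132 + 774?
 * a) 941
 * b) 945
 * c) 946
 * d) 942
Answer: d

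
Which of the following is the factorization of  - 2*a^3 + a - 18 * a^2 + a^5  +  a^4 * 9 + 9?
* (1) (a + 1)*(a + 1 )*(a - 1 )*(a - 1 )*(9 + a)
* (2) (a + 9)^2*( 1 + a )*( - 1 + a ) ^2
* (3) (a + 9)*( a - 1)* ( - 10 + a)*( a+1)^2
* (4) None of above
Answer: 1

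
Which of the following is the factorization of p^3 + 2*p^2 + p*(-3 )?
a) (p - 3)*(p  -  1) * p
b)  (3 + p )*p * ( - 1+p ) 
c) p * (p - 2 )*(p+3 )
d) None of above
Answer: b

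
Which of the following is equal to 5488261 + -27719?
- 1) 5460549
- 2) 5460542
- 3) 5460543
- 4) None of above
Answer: 2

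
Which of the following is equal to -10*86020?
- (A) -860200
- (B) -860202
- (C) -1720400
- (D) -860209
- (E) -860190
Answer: A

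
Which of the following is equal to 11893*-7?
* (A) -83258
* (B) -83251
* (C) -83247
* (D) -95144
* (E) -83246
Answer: B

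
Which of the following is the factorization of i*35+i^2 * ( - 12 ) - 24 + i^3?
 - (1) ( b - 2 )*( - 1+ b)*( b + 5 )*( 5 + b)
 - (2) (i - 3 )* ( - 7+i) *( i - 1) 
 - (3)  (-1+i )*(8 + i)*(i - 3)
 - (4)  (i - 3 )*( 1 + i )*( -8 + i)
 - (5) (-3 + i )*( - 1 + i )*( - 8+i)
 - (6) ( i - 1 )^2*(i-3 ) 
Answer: 5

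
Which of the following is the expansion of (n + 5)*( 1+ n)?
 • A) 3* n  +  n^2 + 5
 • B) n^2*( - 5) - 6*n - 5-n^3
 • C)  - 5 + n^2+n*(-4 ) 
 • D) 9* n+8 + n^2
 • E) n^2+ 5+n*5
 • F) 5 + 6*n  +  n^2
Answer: F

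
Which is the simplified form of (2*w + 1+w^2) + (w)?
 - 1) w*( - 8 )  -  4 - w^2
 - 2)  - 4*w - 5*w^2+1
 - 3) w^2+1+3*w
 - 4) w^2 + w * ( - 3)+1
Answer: 3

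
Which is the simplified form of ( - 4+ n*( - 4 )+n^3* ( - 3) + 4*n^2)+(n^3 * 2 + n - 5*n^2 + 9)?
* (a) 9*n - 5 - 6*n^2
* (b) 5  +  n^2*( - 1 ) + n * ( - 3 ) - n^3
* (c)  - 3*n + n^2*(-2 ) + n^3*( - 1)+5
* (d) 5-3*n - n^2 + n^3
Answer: b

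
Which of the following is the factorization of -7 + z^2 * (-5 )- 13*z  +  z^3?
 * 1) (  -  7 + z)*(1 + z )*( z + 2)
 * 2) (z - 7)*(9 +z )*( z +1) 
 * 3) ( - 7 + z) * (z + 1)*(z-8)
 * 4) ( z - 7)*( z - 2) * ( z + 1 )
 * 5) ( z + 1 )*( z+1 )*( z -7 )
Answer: 5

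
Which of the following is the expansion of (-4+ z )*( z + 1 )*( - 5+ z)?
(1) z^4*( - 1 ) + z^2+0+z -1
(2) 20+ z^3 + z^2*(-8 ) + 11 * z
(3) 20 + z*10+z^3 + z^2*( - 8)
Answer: 2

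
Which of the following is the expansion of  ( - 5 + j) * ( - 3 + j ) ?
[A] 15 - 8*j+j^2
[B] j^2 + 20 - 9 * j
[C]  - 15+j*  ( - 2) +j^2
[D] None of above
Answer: A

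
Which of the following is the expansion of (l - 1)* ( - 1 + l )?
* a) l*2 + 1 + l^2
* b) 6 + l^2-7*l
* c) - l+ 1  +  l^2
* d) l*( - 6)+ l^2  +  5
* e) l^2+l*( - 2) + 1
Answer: e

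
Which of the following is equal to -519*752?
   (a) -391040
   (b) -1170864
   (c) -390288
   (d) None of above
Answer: c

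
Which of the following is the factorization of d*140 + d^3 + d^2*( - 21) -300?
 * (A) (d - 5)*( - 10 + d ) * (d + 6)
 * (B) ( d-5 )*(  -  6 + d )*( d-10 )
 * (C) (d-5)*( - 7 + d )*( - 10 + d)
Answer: B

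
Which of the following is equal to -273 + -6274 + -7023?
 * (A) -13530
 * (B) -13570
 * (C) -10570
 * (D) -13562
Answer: B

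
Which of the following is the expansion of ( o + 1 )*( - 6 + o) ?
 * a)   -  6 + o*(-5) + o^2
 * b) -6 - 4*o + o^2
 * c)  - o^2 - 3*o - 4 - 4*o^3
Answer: a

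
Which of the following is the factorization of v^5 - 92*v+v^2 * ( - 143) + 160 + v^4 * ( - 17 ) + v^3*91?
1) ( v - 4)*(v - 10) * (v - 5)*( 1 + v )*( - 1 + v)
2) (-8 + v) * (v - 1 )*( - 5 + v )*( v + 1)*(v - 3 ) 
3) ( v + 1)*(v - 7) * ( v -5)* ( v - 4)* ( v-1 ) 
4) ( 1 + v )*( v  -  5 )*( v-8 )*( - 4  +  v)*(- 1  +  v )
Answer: 4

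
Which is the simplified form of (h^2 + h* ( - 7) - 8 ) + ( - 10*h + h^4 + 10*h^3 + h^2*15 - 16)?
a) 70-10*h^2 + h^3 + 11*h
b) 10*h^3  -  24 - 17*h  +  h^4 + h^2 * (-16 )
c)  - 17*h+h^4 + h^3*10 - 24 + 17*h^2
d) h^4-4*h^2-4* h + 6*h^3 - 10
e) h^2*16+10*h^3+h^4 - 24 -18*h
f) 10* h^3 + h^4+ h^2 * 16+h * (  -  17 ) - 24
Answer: f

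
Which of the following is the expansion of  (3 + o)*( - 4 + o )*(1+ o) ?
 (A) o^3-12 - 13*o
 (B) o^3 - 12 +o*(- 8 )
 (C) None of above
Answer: A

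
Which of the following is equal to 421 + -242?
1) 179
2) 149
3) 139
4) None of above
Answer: 1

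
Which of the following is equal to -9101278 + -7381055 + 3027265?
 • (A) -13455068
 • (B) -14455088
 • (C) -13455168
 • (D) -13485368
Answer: A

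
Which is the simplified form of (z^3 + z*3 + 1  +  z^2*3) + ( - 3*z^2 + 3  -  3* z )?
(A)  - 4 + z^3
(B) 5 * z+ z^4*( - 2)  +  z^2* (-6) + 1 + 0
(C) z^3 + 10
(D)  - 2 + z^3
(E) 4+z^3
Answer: E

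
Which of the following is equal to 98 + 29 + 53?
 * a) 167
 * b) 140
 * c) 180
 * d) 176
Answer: c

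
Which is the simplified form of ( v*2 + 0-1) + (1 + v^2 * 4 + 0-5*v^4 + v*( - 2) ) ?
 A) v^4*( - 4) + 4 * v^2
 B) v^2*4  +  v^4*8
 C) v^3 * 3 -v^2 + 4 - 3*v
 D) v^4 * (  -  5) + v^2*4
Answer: D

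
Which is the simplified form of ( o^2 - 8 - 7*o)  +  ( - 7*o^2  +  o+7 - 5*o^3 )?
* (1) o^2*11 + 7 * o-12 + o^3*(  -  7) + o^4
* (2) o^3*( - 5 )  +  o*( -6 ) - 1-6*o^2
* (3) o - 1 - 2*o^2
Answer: 2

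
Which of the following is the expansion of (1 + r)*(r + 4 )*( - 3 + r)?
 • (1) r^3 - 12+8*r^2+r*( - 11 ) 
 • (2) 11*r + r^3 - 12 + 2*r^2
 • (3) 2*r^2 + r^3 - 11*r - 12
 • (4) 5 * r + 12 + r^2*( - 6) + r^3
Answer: 3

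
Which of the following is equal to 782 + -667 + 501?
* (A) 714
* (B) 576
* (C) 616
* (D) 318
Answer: C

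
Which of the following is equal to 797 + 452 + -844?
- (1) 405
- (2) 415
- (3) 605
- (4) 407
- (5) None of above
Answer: 1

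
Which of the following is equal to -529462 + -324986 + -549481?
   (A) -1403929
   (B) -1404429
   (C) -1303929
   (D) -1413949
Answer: A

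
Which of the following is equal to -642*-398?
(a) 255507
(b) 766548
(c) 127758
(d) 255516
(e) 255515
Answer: d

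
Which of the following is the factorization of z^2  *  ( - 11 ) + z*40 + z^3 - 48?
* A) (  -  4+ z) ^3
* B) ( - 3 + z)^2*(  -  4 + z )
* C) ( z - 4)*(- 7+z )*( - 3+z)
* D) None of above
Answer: D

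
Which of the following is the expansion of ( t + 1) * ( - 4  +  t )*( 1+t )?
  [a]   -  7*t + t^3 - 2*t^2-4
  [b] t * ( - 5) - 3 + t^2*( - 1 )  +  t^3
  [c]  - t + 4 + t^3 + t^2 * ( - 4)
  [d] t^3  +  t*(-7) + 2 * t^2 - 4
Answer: a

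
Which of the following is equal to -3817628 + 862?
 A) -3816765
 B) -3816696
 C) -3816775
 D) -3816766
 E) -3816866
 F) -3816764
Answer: D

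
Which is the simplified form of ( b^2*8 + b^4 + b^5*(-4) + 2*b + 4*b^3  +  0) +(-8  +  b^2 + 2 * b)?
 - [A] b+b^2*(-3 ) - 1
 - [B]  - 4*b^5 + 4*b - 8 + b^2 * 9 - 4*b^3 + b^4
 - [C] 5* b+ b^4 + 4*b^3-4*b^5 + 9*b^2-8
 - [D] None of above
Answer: D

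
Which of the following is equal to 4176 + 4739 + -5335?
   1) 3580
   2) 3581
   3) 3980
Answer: 1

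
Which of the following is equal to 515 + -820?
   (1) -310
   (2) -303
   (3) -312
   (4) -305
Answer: 4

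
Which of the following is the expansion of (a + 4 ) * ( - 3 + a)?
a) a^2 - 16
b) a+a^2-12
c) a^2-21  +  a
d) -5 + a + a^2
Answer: b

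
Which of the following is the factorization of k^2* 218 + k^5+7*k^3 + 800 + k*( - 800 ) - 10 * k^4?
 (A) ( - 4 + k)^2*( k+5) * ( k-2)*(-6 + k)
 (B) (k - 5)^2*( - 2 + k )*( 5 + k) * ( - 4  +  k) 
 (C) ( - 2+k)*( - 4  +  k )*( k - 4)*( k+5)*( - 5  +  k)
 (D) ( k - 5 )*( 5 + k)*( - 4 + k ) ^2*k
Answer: C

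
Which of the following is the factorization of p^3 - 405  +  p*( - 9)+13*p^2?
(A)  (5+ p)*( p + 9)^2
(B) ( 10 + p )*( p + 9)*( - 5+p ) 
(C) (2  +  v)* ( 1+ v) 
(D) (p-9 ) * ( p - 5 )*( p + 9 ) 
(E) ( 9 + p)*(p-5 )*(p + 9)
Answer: E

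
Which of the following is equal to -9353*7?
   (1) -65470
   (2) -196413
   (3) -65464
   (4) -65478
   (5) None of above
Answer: 5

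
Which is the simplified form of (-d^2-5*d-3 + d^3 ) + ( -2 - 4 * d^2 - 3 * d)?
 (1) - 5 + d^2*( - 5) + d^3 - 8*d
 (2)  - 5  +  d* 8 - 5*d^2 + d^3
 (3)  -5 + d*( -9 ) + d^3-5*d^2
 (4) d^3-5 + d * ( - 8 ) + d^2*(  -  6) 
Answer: 1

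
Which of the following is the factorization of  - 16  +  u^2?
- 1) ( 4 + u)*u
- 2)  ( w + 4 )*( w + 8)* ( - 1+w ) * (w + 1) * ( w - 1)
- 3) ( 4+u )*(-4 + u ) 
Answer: 3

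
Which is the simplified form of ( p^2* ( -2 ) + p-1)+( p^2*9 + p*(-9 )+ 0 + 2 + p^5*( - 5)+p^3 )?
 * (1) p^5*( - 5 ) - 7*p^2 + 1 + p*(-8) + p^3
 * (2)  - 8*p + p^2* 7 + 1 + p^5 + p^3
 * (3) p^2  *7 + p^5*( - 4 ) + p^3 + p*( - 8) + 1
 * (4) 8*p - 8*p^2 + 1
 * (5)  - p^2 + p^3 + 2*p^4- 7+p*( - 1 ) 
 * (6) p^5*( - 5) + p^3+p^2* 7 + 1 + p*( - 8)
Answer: 6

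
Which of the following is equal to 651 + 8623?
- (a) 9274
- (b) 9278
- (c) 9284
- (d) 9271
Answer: a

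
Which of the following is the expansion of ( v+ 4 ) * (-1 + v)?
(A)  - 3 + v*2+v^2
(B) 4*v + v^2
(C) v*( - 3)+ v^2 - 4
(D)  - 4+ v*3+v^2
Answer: D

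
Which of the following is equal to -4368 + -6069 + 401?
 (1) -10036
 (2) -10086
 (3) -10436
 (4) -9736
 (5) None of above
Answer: 1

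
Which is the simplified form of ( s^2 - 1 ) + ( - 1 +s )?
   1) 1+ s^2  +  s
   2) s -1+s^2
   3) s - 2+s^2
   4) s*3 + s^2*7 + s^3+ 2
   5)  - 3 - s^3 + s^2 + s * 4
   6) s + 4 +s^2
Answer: 3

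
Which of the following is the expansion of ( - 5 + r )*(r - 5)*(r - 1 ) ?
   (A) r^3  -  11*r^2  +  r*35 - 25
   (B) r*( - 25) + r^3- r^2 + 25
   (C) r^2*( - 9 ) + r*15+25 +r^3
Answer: A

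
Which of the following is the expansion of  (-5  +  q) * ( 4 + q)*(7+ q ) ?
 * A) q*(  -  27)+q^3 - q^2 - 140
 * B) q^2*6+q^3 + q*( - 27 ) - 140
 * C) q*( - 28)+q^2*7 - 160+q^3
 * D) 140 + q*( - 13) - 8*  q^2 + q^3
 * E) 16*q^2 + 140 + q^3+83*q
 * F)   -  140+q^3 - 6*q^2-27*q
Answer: B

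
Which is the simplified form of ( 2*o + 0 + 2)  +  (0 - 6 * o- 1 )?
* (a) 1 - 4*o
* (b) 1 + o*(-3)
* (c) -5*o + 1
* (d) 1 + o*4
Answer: a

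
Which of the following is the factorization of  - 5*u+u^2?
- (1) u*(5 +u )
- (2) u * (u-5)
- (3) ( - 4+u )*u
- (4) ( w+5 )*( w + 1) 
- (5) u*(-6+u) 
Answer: 2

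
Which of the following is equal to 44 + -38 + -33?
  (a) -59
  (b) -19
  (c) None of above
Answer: c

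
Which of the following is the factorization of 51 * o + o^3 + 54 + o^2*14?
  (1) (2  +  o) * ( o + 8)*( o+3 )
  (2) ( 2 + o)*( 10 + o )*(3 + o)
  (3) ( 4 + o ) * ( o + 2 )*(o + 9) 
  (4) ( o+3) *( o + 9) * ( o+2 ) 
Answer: 4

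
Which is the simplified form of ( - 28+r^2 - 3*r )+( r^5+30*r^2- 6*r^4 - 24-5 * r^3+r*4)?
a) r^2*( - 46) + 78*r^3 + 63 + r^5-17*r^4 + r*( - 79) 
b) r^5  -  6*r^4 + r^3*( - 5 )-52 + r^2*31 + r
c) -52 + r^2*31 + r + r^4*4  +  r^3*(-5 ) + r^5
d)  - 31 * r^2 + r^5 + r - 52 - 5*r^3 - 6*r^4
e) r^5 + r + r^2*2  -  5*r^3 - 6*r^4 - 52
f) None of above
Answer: b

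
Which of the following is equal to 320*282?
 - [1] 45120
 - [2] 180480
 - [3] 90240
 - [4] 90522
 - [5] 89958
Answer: 3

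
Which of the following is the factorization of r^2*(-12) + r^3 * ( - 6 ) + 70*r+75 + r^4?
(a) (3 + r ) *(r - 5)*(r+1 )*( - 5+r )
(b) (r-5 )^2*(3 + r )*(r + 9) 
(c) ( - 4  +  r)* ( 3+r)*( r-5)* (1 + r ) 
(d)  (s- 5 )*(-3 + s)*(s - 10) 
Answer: a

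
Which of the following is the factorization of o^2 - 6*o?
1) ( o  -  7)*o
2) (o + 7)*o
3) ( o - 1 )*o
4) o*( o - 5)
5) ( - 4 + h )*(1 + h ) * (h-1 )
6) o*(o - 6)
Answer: 6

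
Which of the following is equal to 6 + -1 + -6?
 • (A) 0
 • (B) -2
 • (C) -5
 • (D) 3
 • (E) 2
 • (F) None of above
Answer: F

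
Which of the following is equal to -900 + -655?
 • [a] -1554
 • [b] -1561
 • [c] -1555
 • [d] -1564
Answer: c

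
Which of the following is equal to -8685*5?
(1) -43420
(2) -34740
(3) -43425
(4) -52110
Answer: 3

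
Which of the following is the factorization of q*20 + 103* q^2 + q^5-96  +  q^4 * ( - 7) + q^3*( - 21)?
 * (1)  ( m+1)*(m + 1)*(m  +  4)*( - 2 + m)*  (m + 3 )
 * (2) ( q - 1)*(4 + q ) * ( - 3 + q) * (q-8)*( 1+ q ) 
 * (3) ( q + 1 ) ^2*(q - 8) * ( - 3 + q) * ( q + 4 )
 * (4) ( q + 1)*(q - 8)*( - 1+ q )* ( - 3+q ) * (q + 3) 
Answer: 2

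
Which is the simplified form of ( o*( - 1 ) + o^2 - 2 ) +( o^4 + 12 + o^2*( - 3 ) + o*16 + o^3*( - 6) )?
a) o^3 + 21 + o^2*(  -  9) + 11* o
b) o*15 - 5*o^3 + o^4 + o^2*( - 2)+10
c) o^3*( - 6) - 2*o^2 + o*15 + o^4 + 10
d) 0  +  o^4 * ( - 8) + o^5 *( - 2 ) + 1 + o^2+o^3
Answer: c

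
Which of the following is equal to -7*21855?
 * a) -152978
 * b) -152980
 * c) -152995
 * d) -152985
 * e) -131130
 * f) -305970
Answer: d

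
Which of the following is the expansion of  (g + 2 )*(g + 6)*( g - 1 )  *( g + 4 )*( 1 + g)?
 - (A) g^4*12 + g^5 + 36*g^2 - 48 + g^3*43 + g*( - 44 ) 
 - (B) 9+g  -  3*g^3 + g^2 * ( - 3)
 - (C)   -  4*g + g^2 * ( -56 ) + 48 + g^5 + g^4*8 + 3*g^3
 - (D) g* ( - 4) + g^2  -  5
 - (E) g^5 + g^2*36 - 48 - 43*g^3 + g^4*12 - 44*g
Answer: A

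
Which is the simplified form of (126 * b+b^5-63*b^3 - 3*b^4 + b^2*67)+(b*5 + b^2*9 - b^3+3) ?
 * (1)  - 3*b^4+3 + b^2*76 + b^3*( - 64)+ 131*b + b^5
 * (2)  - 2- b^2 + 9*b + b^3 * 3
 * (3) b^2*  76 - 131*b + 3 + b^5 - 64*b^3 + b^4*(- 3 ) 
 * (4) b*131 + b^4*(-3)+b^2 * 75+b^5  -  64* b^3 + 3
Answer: 1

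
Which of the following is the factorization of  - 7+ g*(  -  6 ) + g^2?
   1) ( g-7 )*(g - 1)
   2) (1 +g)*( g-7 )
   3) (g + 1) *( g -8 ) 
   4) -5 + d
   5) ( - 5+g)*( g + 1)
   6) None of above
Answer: 2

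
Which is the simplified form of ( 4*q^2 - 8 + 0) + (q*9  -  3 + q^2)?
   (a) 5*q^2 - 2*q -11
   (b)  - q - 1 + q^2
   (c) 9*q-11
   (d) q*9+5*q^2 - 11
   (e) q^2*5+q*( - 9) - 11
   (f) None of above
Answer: d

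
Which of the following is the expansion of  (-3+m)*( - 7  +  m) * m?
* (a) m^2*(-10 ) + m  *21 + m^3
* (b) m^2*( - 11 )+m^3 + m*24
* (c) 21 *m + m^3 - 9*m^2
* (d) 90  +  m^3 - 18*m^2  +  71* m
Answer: a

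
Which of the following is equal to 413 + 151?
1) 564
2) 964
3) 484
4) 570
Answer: 1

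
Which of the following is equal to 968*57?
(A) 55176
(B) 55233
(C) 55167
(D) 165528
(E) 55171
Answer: A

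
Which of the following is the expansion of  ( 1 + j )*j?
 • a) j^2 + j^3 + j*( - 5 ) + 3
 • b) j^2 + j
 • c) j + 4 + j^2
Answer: b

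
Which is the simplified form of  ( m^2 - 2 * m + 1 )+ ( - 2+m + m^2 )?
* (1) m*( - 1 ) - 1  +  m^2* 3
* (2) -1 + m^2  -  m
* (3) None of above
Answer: 3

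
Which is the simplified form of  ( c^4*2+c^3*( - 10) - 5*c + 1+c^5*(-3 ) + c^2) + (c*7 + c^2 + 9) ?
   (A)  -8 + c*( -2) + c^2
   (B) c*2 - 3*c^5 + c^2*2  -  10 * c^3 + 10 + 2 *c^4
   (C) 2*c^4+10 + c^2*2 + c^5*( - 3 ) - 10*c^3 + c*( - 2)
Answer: B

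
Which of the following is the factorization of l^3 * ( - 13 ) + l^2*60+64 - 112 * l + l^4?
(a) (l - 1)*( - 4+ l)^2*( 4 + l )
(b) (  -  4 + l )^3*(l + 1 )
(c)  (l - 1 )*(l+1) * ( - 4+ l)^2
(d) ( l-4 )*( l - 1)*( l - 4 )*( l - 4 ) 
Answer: d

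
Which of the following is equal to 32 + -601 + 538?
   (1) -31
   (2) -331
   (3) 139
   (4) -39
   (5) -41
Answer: 1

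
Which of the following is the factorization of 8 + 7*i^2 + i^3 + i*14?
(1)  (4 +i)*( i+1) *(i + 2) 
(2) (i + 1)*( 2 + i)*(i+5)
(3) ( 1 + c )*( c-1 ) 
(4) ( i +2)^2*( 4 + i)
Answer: 1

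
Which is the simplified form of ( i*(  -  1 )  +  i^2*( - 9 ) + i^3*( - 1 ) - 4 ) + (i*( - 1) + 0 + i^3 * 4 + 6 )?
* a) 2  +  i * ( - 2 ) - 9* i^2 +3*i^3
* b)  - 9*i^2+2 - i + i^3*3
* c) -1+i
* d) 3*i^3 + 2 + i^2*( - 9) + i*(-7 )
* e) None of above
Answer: a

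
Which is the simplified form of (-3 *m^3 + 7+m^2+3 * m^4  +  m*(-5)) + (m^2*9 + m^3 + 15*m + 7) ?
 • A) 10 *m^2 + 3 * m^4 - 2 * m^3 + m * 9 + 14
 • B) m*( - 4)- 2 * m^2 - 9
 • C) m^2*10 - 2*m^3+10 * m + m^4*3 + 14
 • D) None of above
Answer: C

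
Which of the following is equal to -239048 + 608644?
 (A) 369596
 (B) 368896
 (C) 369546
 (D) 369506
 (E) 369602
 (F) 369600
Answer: A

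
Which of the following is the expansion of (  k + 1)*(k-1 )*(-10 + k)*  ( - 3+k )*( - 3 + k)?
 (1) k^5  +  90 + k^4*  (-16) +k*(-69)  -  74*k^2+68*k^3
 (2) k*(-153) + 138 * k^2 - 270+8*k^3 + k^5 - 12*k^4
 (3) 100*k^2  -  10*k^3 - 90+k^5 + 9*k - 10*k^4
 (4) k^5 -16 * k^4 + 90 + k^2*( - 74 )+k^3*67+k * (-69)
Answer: 1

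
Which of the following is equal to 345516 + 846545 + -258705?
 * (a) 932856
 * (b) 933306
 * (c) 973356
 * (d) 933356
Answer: d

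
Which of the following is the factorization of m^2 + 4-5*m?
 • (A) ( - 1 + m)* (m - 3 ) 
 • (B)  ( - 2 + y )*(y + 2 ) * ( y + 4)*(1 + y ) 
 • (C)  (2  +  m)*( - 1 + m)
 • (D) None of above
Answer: D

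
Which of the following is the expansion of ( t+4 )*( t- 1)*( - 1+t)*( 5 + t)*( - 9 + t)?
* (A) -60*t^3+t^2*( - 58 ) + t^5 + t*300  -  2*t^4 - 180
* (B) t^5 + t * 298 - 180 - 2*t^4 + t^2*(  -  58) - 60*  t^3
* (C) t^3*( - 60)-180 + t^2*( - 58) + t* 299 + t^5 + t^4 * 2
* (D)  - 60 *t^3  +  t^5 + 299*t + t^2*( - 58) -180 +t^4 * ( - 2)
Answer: D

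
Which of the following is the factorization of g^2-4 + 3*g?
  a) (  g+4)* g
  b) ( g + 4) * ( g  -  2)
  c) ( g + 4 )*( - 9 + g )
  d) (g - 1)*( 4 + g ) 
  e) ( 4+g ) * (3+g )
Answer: d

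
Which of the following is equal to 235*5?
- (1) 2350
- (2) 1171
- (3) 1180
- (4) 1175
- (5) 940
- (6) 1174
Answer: 4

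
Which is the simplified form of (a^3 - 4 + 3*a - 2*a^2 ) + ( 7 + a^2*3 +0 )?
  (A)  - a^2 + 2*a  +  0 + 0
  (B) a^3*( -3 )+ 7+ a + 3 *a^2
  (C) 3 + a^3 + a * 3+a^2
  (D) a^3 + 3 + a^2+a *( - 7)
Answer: C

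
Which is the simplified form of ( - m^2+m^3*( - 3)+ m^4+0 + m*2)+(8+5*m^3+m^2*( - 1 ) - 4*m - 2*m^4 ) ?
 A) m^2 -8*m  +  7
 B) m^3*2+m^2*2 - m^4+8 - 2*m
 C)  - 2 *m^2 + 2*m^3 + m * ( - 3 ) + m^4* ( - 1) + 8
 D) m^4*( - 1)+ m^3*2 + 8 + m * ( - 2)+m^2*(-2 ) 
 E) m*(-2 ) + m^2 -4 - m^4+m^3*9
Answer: D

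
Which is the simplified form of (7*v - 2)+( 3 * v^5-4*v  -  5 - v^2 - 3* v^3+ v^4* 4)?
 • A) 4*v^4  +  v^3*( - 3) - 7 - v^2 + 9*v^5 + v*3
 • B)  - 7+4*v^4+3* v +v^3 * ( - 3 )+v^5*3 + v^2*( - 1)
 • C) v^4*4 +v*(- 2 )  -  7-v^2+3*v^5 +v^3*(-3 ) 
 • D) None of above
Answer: B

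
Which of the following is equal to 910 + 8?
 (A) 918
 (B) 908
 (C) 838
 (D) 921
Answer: A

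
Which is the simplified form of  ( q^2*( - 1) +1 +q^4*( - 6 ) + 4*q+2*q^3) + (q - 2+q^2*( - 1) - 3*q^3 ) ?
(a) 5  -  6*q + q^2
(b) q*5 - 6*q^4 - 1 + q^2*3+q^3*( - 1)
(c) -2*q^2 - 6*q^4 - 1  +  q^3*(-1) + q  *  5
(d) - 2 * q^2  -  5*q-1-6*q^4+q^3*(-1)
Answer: c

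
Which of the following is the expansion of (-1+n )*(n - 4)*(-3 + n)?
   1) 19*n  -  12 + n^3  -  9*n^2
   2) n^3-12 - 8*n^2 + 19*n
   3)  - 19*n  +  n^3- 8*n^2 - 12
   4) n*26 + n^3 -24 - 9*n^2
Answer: 2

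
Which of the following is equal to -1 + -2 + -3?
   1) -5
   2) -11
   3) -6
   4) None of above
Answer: 3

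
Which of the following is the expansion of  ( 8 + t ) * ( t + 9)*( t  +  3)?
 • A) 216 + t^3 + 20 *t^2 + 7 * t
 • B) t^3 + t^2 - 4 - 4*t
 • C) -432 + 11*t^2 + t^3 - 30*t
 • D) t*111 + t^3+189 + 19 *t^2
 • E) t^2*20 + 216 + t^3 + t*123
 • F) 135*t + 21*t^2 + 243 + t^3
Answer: E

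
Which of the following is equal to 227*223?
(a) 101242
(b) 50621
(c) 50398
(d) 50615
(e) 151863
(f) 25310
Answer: b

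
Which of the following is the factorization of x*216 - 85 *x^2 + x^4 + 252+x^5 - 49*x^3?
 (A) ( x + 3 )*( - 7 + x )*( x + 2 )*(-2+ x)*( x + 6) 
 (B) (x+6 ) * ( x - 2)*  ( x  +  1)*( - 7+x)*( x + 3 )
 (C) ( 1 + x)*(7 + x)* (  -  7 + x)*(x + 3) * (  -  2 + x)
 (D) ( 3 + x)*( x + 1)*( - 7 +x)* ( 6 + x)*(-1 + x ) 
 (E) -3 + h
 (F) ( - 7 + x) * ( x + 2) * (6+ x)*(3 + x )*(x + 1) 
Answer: B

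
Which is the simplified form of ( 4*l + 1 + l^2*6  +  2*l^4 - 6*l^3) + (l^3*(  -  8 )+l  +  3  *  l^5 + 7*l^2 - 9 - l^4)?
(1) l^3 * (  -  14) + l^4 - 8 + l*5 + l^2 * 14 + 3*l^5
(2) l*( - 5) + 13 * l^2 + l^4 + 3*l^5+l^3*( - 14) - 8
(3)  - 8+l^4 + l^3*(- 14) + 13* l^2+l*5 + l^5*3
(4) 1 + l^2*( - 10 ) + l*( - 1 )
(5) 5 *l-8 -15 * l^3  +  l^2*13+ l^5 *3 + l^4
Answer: 3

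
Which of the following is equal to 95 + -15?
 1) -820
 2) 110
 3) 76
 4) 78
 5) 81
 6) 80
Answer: 6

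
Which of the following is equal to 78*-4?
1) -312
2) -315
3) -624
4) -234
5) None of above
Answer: 1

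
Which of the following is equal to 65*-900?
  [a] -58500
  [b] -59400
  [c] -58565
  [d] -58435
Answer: a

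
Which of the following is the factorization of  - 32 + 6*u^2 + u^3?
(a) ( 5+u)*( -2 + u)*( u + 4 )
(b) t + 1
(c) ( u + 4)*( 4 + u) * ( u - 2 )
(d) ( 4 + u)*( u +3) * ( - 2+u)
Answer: c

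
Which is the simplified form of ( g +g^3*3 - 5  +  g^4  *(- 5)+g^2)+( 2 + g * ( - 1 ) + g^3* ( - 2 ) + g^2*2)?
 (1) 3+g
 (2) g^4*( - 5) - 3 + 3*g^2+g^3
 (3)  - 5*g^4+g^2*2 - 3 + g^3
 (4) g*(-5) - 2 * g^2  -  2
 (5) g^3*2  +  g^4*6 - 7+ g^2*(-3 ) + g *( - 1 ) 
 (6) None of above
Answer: 2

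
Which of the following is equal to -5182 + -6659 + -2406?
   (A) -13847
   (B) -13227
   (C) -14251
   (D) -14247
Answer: D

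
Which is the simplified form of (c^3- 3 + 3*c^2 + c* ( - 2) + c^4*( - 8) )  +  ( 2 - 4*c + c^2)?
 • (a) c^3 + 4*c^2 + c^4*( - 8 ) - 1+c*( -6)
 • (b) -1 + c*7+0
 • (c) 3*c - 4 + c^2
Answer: a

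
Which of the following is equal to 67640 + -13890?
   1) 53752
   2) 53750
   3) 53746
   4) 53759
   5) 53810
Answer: 2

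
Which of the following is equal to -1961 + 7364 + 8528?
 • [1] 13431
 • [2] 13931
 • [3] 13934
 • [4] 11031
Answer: 2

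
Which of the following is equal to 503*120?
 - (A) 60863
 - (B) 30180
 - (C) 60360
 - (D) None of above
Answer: C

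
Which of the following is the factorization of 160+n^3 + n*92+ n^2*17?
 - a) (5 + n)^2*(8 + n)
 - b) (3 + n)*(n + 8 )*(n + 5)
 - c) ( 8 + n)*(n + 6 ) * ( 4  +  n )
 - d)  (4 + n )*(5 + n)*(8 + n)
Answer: d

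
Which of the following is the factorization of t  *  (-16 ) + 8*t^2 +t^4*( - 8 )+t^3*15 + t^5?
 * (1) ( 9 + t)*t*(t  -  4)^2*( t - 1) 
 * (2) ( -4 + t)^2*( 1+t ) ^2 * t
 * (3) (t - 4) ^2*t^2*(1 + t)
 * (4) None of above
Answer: 4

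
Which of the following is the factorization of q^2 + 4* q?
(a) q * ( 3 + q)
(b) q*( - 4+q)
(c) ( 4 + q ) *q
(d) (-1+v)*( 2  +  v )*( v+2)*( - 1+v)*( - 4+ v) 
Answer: c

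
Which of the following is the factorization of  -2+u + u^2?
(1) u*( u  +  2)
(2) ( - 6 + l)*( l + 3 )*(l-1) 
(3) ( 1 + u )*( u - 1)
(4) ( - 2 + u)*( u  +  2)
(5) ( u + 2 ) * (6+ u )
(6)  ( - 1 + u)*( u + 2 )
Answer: 6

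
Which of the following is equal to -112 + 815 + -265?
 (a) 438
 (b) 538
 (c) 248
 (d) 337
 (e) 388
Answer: a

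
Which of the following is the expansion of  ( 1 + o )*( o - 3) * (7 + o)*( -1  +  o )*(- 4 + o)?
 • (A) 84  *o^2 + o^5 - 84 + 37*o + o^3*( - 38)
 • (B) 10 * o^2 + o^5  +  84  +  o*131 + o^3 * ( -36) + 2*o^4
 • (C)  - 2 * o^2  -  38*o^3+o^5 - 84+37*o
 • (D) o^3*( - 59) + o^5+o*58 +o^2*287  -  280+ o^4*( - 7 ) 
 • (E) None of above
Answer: A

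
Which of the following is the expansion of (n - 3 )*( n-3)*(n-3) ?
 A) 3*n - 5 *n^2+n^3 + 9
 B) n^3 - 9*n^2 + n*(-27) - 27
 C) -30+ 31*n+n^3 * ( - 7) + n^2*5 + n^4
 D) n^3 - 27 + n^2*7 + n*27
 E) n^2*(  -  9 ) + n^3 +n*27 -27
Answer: E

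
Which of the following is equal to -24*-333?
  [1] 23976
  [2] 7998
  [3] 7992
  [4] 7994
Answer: 3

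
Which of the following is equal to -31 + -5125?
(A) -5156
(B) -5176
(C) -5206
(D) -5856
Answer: A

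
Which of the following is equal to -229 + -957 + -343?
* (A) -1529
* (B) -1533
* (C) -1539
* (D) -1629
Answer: A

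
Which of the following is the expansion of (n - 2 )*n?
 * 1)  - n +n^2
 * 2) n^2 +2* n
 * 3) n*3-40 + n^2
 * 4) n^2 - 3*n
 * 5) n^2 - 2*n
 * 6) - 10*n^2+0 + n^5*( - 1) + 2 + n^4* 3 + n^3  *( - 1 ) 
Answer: 5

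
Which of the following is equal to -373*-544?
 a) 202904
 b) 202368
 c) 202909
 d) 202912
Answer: d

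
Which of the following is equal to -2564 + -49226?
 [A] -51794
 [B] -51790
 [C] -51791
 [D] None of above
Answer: B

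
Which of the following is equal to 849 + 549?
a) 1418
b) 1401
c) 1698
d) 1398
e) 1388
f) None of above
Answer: d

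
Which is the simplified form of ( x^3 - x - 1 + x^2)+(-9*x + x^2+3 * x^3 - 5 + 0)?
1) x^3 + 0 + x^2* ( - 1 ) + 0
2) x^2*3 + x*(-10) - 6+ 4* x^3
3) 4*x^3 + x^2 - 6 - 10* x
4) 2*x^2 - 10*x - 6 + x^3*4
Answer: 4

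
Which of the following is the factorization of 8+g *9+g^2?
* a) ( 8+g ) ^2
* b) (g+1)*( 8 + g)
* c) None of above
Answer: b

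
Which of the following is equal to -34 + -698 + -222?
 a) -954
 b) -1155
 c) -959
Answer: a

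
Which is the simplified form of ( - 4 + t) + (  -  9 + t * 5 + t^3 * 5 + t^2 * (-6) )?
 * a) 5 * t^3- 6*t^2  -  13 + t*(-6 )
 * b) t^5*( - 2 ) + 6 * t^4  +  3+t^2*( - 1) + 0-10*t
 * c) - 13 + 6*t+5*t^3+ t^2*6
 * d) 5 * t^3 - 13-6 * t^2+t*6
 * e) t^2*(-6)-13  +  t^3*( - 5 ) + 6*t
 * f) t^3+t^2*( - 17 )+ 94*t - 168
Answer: d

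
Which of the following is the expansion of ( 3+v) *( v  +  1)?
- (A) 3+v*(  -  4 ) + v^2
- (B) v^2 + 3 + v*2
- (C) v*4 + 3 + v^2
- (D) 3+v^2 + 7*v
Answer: C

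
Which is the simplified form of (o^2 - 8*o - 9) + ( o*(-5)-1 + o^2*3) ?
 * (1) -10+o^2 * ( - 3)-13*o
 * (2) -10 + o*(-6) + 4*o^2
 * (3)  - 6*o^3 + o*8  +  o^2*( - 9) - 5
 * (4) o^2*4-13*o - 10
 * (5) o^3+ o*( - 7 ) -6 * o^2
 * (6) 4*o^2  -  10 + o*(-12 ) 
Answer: 4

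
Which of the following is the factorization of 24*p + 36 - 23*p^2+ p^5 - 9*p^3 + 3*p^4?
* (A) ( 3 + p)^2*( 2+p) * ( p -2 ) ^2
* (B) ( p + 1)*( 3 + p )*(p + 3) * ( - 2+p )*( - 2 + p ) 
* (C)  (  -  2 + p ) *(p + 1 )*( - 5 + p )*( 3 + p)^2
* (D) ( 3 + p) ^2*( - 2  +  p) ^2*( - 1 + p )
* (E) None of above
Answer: B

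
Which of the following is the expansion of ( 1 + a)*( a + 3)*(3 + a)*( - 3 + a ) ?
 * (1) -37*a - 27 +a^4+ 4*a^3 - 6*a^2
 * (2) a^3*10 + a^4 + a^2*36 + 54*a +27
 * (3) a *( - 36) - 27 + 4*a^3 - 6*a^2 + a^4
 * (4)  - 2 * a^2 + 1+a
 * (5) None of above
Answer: 3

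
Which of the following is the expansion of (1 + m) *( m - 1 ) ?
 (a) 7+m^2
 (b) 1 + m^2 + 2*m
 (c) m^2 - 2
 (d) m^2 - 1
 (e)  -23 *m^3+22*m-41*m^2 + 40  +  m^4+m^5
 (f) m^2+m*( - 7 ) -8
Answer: d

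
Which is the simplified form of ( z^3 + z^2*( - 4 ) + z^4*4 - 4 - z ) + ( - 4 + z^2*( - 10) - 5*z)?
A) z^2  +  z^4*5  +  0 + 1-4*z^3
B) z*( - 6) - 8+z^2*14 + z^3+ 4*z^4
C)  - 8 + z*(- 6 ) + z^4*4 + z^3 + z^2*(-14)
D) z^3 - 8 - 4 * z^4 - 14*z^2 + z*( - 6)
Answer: C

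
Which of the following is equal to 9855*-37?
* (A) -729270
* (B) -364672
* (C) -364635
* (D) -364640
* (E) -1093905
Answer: C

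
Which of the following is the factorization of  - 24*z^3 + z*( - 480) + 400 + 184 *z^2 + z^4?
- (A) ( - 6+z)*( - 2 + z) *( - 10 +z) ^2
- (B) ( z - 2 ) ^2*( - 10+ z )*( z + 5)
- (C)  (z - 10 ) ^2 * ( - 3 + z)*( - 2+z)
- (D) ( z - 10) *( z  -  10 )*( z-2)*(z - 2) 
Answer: D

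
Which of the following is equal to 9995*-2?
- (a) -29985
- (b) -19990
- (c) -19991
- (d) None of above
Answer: b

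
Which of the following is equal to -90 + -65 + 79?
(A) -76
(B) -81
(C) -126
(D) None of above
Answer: A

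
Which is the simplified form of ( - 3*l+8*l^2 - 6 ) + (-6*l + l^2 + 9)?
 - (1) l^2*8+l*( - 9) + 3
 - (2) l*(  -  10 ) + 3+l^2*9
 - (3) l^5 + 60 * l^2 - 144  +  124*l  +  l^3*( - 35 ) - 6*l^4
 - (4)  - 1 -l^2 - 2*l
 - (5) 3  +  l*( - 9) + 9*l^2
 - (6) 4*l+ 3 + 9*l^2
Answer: 5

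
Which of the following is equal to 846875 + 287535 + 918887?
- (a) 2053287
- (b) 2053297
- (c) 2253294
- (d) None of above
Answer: b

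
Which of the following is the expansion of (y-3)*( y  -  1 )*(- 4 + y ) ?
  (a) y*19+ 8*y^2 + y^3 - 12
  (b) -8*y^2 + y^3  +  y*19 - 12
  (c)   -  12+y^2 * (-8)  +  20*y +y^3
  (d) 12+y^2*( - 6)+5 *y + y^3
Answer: b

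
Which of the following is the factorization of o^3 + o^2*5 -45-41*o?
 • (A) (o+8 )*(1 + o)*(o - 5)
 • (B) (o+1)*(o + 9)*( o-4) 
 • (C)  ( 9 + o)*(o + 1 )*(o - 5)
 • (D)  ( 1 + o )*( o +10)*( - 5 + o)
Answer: C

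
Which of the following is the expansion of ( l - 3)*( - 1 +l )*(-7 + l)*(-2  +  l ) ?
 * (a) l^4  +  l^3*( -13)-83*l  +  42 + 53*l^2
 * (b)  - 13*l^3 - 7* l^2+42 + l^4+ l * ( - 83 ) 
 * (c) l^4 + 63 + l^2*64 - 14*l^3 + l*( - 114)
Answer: a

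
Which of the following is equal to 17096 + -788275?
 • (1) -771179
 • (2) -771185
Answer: 1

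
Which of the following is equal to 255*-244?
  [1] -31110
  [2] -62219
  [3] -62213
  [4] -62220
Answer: 4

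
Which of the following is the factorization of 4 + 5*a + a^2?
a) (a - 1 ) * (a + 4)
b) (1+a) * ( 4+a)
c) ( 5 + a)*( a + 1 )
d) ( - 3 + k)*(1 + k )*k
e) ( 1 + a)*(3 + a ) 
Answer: b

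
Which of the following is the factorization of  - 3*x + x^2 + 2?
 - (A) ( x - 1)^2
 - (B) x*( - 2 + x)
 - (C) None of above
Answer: C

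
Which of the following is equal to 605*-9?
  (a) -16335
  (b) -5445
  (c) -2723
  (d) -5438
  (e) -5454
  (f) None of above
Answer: b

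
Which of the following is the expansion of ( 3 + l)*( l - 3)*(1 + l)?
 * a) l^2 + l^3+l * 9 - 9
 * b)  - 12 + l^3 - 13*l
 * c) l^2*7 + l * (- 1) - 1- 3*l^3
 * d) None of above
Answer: d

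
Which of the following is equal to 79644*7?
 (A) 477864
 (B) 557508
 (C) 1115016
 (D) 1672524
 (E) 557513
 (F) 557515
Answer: B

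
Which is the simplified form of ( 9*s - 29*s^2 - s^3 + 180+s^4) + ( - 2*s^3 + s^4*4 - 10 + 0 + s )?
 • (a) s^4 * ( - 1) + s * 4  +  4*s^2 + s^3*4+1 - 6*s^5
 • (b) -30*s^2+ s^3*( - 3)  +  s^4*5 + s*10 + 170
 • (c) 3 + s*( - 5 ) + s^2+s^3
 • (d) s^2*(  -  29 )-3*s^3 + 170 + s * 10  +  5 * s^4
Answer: d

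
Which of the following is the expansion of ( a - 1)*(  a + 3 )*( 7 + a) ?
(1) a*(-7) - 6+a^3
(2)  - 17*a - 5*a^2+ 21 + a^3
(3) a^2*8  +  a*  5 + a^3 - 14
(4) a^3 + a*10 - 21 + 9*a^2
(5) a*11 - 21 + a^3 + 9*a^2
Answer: 5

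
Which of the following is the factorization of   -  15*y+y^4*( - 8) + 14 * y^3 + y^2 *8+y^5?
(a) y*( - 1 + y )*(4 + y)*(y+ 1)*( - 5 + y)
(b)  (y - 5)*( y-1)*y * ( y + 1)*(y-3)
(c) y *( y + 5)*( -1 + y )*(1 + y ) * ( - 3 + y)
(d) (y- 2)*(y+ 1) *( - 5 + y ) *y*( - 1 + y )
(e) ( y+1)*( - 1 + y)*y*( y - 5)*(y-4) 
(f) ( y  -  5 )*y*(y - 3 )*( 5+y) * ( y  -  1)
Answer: b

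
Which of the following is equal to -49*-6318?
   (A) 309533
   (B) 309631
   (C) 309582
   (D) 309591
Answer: C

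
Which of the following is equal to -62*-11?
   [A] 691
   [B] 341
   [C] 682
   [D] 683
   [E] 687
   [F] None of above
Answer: C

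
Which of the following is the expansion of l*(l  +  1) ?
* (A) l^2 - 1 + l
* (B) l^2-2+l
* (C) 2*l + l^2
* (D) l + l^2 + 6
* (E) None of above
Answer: E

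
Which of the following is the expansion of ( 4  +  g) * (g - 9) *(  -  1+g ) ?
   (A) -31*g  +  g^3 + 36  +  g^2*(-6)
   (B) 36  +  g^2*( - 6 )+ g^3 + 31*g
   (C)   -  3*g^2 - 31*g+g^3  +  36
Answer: A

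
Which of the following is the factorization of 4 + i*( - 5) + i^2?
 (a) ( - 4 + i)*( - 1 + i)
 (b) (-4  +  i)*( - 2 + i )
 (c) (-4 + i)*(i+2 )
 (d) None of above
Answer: a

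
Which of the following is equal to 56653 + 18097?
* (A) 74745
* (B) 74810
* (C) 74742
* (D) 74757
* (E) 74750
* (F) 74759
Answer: E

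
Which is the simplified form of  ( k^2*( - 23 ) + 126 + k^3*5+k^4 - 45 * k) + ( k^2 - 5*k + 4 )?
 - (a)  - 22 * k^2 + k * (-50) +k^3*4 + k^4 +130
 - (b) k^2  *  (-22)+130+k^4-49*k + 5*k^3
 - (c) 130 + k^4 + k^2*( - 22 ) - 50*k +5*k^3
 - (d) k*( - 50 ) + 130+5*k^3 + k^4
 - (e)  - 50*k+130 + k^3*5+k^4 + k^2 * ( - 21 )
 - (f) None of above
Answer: c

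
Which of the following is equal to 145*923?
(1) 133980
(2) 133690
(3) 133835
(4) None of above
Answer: 3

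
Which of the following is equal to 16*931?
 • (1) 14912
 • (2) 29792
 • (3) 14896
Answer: 3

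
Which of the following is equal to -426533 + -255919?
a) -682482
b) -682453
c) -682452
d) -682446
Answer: c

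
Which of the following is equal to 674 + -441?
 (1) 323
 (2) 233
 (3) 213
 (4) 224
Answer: 2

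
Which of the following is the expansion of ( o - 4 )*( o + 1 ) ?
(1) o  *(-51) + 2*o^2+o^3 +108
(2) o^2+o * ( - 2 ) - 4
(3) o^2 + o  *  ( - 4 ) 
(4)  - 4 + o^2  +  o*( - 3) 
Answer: 4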